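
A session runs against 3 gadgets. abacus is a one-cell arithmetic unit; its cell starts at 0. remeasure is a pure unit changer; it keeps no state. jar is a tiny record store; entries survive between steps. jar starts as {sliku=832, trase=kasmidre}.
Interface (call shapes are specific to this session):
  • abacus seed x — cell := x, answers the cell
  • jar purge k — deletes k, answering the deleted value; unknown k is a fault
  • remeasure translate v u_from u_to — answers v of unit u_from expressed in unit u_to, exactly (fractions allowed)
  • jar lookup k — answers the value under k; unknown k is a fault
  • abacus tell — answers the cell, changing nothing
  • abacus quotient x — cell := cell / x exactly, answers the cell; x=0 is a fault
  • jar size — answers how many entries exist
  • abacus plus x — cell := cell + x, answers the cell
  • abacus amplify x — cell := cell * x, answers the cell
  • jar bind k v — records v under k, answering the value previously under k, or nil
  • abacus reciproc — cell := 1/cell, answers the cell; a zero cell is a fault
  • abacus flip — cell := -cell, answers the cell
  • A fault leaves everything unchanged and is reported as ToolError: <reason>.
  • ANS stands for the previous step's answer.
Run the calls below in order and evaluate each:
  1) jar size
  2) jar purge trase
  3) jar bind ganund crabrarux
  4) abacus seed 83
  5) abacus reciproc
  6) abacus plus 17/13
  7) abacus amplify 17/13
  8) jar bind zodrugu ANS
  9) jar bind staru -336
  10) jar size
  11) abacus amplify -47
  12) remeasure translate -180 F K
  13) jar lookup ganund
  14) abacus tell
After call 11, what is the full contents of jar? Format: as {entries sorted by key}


;; 1. jar size() ~> 2
;; 2. jar purge(k→trase) ~> kasmidre
;; 3. jar bind(k→ganund, v→crabrarux) ~> nil
;; 4. abacus seed(x→83) ~> 83
;; 5. abacus reciproc() ~> 1/83
;; 6. abacus plus(x→17/13) ~> 1424/1079
;; 7. abacus amplify(x→17/13) ~> 24208/14027
;; 8. jar bind(k→zodrugu, v→ANS) ~> nil
;; 9. jar bind(k→staru, v→-336) ~> nil
;; 10. jar size() ~> 4
;; 11. abacus amplify(x→-47) ~> -1137776/14027
;; 12. remeasure translate(v→-180, u_from→F, u_to→K) ~> 27967/180
;; 13. jar lookup(k→ganund) ~> crabrarux
;; 14. abacus tell() ~> -1137776/14027

Answer: {ganund=crabrarux, sliku=832, staru=-336, zodrugu=24208/14027}


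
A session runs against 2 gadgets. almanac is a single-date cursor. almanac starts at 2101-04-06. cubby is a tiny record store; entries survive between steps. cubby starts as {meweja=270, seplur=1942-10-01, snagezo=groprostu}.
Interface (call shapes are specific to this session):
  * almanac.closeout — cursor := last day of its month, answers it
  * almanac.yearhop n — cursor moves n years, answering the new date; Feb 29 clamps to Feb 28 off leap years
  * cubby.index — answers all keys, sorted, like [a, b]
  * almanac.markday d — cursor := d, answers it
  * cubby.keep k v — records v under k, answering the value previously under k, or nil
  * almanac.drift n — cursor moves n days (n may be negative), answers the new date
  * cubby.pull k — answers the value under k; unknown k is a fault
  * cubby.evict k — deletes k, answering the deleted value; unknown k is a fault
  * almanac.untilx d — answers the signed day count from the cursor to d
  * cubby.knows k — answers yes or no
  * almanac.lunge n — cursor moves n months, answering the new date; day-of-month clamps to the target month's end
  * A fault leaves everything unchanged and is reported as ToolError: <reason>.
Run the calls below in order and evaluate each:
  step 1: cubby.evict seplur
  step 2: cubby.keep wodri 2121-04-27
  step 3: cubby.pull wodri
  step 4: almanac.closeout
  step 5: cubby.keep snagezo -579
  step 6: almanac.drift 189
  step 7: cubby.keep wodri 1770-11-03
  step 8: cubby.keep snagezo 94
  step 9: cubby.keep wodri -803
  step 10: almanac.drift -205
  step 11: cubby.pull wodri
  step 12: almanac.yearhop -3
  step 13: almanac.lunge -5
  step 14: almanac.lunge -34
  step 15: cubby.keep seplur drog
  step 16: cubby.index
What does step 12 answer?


Answer: 2098-04-14

Derivation:
==> cubby.evict(k: seplur)
<== 1942-10-01
==> cubby.keep(k: wodri, v: 2121-04-27)
<== nil
==> cubby.pull(k: wodri)
<== 2121-04-27
==> almanac.closeout()
<== 2101-04-30
==> cubby.keep(k: snagezo, v: -579)
<== groprostu
==> almanac.drift(n: 189)
<== 2101-11-05
==> cubby.keep(k: wodri, v: 1770-11-03)
<== 2121-04-27
==> cubby.keep(k: snagezo, v: 94)
<== -579
==> cubby.keep(k: wodri, v: -803)
<== 1770-11-03
==> almanac.drift(n: -205)
<== 2101-04-14
==> cubby.pull(k: wodri)
<== -803
==> almanac.yearhop(n: -3)
<== 2098-04-14
==> almanac.lunge(n: -5)
<== 2097-11-14
==> almanac.lunge(n: -34)
<== 2095-01-14
==> cubby.keep(k: seplur, v: drog)
<== nil
==> cubby.index()
<== [meweja, seplur, snagezo, wodri]


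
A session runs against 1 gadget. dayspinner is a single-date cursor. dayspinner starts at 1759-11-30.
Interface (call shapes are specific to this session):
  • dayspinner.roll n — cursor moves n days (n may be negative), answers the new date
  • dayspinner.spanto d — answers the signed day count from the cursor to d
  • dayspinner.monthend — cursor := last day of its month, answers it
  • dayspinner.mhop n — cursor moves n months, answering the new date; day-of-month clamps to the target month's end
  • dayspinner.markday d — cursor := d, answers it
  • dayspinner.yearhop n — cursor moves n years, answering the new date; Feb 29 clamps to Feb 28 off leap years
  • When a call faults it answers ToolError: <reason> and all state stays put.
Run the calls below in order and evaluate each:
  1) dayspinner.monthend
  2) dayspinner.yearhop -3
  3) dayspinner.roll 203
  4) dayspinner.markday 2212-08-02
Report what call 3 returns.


Answer: 1757-06-21

Derivation:
CALL monthend[]
RET  1759-11-30
CALL yearhop[n→-3]
RET  1756-11-30
CALL roll[n→203]
RET  1757-06-21
CALL markday[d→2212-08-02]
RET  2212-08-02


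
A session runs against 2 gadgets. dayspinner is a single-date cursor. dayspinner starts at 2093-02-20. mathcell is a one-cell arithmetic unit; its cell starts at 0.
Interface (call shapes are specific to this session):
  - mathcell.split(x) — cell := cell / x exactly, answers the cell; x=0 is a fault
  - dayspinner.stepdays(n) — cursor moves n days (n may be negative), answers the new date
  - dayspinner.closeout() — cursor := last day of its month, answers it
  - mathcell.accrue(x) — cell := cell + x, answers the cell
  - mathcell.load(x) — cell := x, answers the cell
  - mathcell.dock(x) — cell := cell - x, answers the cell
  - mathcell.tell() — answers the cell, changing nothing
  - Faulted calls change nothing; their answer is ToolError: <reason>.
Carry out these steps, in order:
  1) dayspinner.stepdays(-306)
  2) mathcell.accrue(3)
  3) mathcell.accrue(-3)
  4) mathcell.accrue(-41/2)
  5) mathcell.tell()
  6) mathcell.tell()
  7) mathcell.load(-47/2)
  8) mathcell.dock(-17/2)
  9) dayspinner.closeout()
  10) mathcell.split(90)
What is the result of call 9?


% dayspinner.stepdays -306
= 2092-04-20
% mathcell.accrue 3
= 3
% mathcell.accrue -3
= 0
% mathcell.accrue -41/2
= -41/2
% mathcell.tell
= -41/2
% mathcell.tell
= -41/2
% mathcell.load -47/2
= -47/2
% mathcell.dock -17/2
= -15
% dayspinner.closeout
= 2092-04-30
% mathcell.split 90
= -1/6

Answer: 2092-04-30


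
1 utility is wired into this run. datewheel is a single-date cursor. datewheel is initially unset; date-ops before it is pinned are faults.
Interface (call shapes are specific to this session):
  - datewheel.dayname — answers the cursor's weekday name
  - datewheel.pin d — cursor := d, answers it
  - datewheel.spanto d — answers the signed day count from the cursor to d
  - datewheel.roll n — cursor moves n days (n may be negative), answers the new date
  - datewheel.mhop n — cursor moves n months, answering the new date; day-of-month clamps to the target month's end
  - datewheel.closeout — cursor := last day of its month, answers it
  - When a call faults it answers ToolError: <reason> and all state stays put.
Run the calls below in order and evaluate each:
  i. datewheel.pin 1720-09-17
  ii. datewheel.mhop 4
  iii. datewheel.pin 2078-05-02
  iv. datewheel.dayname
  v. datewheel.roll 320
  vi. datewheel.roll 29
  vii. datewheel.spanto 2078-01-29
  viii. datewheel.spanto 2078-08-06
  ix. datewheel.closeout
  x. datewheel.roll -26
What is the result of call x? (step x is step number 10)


Do: datewheel.pin[d=1720-09-17]
See: 1720-09-17
Do: datewheel.mhop[n=4]
See: 1721-01-17
Do: datewheel.pin[d=2078-05-02]
See: 2078-05-02
Do: datewheel.dayname[]
See: Monday
Do: datewheel.roll[n=320]
See: 2079-03-18
Do: datewheel.roll[n=29]
See: 2079-04-16
Do: datewheel.spanto[d=2078-01-29]
See: -442
Do: datewheel.spanto[d=2078-08-06]
See: -253
Do: datewheel.closeout[]
See: 2079-04-30
Do: datewheel.roll[n=-26]
See: 2079-04-04

Answer: 2079-04-04


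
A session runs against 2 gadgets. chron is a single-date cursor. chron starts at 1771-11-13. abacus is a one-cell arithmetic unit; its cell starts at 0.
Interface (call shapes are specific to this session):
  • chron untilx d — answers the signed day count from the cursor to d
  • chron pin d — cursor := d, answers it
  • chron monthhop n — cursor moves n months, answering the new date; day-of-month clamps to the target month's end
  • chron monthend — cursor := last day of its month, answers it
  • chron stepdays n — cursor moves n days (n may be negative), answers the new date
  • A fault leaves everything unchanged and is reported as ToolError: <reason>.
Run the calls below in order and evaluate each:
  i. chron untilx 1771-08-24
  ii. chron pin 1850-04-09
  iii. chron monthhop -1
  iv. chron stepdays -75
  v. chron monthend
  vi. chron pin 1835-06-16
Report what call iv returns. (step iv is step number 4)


I use chron untilx on d: 1771-08-24: -81.
Now I run chron pin on d: 1850-04-09, giving 1850-04-09.
I run chron monthhop on n: -1, and see 1850-03-09.
I try chron stepdays on n: -75, and see 1849-12-24.
Using chron monthend: 1849-12-31.
I call chron pin on d: 1835-06-16, which returns 1835-06-16.

Answer: 1849-12-24


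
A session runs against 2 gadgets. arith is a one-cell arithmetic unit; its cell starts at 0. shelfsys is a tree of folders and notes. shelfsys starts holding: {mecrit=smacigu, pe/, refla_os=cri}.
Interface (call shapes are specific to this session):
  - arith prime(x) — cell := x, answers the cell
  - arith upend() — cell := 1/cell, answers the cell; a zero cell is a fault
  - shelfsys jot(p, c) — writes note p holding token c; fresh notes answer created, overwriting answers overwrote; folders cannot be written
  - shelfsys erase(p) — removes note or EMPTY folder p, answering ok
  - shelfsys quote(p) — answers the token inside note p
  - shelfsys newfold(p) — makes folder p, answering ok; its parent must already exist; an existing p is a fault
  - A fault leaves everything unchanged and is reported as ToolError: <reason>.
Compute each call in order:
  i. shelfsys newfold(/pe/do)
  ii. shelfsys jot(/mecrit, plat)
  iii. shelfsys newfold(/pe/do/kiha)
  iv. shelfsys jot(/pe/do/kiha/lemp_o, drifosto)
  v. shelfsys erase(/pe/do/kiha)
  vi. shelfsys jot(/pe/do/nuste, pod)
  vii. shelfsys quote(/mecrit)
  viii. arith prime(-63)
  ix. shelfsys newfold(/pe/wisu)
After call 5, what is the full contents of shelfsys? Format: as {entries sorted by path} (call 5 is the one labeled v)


Answer: {mecrit=plat, pe/, pe/do/, pe/do/kiha/, pe/do/kiha/lemp_o=drifosto, refla_os=cri}

Derivation:
>>> shelfsys newfold p=/pe/do
:: ok
>>> shelfsys jot p=/mecrit c=plat
:: overwrote
>>> shelfsys newfold p=/pe/do/kiha
:: ok
>>> shelfsys jot p=/pe/do/kiha/lemp_o c=drifosto
:: created
>>> shelfsys erase p=/pe/do/kiha
:: ToolError: not empty
>>> shelfsys jot p=/pe/do/nuste c=pod
:: created
>>> shelfsys quote p=/mecrit
:: plat
>>> arith prime x=-63
:: -63
>>> shelfsys newfold p=/pe/wisu
:: ok


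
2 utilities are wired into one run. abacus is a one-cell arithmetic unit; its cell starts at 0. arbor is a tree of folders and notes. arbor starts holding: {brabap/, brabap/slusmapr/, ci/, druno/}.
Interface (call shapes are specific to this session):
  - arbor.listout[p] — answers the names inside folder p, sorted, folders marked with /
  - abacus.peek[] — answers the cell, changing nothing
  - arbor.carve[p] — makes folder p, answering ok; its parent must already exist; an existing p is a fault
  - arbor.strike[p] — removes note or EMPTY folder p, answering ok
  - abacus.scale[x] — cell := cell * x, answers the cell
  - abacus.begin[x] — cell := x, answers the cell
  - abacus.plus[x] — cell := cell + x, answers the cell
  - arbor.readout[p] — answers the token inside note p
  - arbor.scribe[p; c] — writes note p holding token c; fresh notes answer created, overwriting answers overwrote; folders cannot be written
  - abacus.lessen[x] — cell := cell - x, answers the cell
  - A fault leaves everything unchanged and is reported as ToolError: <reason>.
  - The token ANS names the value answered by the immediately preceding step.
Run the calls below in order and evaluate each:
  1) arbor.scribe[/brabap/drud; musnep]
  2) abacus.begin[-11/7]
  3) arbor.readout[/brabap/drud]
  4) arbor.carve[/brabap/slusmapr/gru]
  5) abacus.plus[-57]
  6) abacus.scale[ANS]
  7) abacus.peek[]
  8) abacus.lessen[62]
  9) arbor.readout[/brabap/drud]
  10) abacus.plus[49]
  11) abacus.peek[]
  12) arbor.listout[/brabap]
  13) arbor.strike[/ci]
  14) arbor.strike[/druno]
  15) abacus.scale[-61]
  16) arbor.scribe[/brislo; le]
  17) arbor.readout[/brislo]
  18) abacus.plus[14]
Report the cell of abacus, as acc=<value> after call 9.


[in] scribe p='/brabap/drud' c='musnep'
:: created
[in] begin x='-11/7'
:: -11/7
[in] readout p='/brabap/drud'
:: musnep
[in] carve p='/brabap/slusmapr/gru'
:: ok
[in] plus x='-57'
:: -410/7
[in] scale x='ANS'
:: 168100/49
[in] peek
:: 168100/49
[in] lessen x='62'
:: 165062/49
[in] readout p='/brabap/drud'
:: musnep
[in] plus x='49'
:: 167463/49
[in] peek
:: 167463/49
[in] listout p='/brabap'
:: [drud, slusmapr/]
[in] strike p='/ci'
:: ok
[in] strike p='/druno'
:: ok
[in] scale x='-61'
:: -10215243/49
[in] scribe p='/brislo' c='le'
:: created
[in] readout p='/brislo'
:: le
[in] plus x='14'
:: -10214557/49

Answer: acc=165062/49


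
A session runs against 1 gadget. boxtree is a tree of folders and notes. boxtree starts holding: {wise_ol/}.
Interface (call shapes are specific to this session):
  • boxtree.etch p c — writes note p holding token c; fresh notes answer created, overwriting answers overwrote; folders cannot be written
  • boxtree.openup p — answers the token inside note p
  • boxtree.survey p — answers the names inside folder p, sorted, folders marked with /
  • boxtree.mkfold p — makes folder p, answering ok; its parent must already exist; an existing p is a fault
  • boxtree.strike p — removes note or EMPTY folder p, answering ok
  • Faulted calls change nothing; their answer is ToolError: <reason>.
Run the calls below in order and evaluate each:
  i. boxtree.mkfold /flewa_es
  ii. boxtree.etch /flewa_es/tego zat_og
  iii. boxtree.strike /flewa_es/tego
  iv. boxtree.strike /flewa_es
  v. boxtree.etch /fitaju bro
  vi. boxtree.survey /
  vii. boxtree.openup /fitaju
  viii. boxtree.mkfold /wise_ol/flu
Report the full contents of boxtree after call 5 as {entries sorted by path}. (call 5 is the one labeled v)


Step: boxtree.mkfold[/flewa_es]
Result: ok
Step: boxtree.etch[/flewa_es/tego; zat_og]
Result: created
Step: boxtree.strike[/flewa_es/tego]
Result: ok
Step: boxtree.strike[/flewa_es]
Result: ok
Step: boxtree.etch[/fitaju; bro]
Result: created
Step: boxtree.survey[/]
Result: [fitaju, wise_ol/]
Step: boxtree.openup[/fitaju]
Result: bro
Step: boxtree.mkfold[/wise_ol/flu]
Result: ok

Answer: {fitaju=bro, wise_ol/}


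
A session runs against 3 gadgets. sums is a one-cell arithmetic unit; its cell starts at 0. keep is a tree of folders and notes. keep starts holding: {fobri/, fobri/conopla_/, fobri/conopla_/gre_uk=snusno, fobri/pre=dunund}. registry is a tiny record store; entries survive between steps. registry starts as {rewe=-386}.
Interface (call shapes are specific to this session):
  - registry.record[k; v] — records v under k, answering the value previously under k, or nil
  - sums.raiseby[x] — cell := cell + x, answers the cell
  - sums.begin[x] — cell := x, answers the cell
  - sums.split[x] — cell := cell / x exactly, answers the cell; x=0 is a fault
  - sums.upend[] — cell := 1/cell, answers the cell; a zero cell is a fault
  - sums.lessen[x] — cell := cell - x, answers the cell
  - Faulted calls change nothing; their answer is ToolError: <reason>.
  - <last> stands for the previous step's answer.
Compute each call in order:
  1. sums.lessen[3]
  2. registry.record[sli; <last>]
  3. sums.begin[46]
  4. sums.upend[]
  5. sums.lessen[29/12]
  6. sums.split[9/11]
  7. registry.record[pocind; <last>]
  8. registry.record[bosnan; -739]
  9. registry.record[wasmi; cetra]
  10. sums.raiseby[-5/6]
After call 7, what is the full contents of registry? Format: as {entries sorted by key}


> lessen x='3'
[out] -3
> record k='sli' v='<last>'
[out] nil
> begin x='46'
[out] 46
> upend
[out] 1/46
> lessen x='29/12'
[out] -661/276
> split x='9/11'
[out] -7271/2484
> record k='pocind' v='<last>'
[out] nil
> record k='bosnan' v='-739'
[out] nil
> record k='wasmi' v='cetra'
[out] nil
> raiseby x='-5/6'
[out] -9341/2484

Answer: {pocind=-7271/2484, rewe=-386, sli=-3}


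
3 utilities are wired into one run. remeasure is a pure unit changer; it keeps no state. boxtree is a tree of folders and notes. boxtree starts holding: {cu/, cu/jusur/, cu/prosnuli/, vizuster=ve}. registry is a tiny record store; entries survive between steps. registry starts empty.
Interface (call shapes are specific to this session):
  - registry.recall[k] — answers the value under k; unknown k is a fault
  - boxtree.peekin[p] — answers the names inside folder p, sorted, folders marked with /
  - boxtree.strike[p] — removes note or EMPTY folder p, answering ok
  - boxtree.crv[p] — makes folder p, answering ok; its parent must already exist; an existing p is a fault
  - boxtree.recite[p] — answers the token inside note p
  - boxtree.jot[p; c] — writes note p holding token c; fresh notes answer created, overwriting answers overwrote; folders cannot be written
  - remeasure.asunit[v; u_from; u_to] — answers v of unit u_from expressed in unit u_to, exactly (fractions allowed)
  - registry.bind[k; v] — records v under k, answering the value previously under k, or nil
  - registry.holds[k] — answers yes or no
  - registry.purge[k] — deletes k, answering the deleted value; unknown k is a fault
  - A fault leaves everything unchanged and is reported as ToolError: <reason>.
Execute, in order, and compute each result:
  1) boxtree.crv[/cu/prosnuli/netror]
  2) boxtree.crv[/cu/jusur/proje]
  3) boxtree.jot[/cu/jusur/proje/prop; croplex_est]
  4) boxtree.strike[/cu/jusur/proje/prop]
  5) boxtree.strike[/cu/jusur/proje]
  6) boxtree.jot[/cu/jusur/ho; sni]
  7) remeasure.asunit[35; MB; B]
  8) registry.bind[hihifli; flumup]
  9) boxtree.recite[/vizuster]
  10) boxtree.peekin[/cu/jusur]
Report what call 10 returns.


% boxtree.crv p='/cu/prosnuli/netror'
[out] ok
% boxtree.crv p='/cu/jusur/proje'
[out] ok
% boxtree.jot p='/cu/jusur/proje/prop' c='croplex_est'
[out] created
% boxtree.strike p='/cu/jusur/proje/prop'
[out] ok
% boxtree.strike p='/cu/jusur/proje'
[out] ok
% boxtree.jot p='/cu/jusur/ho' c='sni'
[out] created
% remeasure.asunit v='35' u_from='MB' u_to='B'
[out] 35000000
% registry.bind k='hihifli' v='flumup'
[out] nil
% boxtree.recite p='/vizuster'
[out] ve
% boxtree.peekin p='/cu/jusur'
[out] [ho]

Answer: [ho]


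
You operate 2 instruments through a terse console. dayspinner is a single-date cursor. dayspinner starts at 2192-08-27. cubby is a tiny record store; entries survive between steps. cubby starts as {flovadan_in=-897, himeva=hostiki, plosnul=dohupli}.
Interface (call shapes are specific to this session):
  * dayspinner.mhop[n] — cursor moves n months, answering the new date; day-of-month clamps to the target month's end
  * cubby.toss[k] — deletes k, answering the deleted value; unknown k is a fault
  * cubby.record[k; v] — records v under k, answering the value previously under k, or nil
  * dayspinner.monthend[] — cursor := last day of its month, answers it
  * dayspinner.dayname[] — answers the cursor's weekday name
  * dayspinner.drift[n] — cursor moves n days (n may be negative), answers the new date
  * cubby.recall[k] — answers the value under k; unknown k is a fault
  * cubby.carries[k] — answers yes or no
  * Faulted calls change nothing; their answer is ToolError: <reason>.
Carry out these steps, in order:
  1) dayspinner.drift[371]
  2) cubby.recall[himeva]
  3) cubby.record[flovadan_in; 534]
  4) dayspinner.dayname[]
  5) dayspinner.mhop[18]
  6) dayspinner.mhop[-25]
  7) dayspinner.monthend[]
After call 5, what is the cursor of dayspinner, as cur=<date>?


Answer: cur=2195-03-02

Derivation:
-- 1. drift(n→371) : 2193-09-02
-- 2. recall(k→himeva) : hostiki
-- 3. record(k→flovadan_in, v→534) : -897
-- 4. dayname() : Monday
-- 5. mhop(n→18) : 2195-03-02
-- 6. mhop(n→-25) : 2193-02-02
-- 7. monthend() : 2193-02-28


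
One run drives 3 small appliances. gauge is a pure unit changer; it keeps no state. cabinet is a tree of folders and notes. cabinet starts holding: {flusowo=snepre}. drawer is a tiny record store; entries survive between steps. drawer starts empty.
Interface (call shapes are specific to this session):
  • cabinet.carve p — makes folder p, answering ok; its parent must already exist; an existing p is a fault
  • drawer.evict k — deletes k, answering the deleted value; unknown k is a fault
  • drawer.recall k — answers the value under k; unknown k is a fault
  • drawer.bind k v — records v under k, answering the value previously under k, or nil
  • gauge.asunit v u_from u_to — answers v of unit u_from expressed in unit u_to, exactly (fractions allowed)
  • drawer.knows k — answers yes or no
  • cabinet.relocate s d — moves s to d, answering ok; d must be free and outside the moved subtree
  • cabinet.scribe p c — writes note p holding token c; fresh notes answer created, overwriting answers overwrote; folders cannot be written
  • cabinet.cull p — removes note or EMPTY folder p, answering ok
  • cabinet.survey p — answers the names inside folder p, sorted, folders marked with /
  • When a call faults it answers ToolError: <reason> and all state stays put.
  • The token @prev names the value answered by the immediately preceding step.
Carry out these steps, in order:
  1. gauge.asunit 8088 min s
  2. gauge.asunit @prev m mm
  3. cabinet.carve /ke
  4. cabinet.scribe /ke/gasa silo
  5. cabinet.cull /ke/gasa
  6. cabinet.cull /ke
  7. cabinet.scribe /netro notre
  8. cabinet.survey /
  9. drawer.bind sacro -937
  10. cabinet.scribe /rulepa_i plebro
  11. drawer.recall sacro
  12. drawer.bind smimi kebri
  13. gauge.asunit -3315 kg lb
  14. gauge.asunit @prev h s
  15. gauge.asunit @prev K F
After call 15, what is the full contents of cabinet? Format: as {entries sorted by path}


==> gauge.asunit(v: 8088, u_from: min, u_to: s)
<== 485280
==> gauge.asunit(v: @prev, u_from: m, u_to: mm)
<== 485280000
==> cabinet.carve(p: /ke)
<== ok
==> cabinet.scribe(p: /ke/gasa, c: silo)
<== created
==> cabinet.cull(p: /ke/gasa)
<== ok
==> cabinet.cull(p: /ke)
<== ok
==> cabinet.scribe(p: /netro, c: notre)
<== created
==> cabinet.survey(p: /)
<== [flusowo, netro]
==> drawer.bind(k: sacro, v: -937)
<== nil
==> cabinet.scribe(p: /rulepa_i, c: plebro)
<== created
==> drawer.recall(k: sacro)
<== -937
==> drawer.bind(k: smimi, v: kebri)
<== nil
==> gauge.asunit(v: -3315, u_from: kg, u_to: lb)
<== -331500000000/45359237
==> gauge.asunit(v: @prev, u_from: h, u_to: s)
<== -1193400000000000/45359237
==> gauge.asunit(v: @prev, u_from: K, u_to: F)
<== -214814085028047179/4535923700

Answer: {flusowo=snepre, netro=notre, rulepa_i=plebro}


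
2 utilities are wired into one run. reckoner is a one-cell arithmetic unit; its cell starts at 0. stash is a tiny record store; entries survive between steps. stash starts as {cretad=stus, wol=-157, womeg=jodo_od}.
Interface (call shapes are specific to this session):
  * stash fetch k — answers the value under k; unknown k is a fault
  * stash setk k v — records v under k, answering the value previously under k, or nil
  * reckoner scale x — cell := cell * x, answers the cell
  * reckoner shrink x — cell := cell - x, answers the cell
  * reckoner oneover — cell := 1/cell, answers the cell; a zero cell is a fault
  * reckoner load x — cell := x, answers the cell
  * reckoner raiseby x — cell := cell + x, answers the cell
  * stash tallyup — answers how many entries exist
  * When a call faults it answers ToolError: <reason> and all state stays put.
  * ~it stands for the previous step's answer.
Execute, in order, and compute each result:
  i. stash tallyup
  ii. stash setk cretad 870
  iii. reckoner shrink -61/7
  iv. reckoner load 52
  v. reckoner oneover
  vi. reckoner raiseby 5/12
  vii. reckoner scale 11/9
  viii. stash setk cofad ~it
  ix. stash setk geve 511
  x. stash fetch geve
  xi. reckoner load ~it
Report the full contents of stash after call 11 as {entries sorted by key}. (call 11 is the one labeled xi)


Answer: {cofad=187/351, cretad=870, geve=511, wol=-157, womeg=jodo_od}

Derivation:
Then stash tallyup(), yielding 3.
Then stash setk with k='cretad', v='870', and get stus.
Using reckoner shrink with x='-61/7': 61/7.
I run reckoner load with x='52', giving 52.
Calling reckoner oneover(): 1/52.
I call reckoner raiseby with x='5/12', → 17/39.
Then reckoner scale with x='11/9', and get 187/351.
I try stash setk with k='cofad', v='~it', and see nil.
I invoke stash setk with k='geve', v='511', → nil.
Calling stash fetch with k='geve', yielding 511.
Invoking reckoner load with x='~it', and observe 511.


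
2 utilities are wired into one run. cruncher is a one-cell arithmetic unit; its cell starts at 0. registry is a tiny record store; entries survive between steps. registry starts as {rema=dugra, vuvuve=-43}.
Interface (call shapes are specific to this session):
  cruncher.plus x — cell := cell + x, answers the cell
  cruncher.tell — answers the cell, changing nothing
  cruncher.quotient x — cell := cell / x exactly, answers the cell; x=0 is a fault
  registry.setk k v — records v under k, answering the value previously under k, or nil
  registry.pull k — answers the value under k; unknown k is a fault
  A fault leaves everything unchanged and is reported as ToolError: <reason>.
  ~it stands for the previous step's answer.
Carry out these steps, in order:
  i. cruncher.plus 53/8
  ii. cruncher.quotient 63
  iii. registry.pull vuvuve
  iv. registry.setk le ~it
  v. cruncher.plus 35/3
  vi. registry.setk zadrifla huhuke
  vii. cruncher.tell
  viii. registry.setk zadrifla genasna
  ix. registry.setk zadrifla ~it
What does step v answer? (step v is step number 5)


% 1. cruncher.plus(x='53/8') ~> 53/8
% 2. cruncher.quotient(x='63') ~> 53/504
% 3. registry.pull(k='vuvuve') ~> -43
% 4. registry.setk(k='le', v='~it') ~> nil
% 5. cruncher.plus(x='35/3') ~> 5933/504
% 6. registry.setk(k='zadrifla', v='huhuke') ~> nil
% 7. cruncher.tell() ~> 5933/504
% 8. registry.setk(k='zadrifla', v='genasna') ~> huhuke
% 9. registry.setk(k='zadrifla', v='~it') ~> genasna

Answer: 5933/504


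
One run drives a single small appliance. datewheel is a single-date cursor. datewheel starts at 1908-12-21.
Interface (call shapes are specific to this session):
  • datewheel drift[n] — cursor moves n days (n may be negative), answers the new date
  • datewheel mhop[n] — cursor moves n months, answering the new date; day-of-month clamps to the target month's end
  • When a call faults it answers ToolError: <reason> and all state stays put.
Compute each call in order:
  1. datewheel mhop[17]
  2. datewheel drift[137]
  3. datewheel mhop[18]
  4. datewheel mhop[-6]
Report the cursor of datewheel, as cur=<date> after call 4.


[in] datewheel mhop n→17
:: 1910-05-21
[in] datewheel drift n→137
:: 1910-10-05
[in] datewheel mhop n→18
:: 1912-04-05
[in] datewheel mhop n→-6
:: 1911-10-05

Answer: cur=1911-10-05


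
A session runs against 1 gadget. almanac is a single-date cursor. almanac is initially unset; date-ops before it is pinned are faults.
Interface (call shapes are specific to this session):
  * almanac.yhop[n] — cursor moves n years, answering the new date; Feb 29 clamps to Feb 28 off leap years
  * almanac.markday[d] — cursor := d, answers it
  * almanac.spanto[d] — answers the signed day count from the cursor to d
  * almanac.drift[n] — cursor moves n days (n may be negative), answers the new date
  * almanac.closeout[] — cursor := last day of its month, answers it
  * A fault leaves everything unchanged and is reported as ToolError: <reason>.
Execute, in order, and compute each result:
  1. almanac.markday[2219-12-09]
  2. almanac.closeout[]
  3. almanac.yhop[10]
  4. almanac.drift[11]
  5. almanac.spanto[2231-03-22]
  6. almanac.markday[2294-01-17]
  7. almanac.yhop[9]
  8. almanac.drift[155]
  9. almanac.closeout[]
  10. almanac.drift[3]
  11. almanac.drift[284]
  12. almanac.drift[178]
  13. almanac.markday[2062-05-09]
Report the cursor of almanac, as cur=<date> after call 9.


Answer: cur=2303-06-30

Derivation:
Do: almanac.markday[d: 2219-12-09]
See: 2219-12-09
Do: almanac.closeout[]
See: 2219-12-31
Do: almanac.yhop[n: 10]
See: 2229-12-31
Do: almanac.drift[n: 11]
See: 2230-01-11
Do: almanac.spanto[d: 2231-03-22]
See: 435
Do: almanac.markday[d: 2294-01-17]
See: 2294-01-17
Do: almanac.yhop[n: 9]
See: 2303-01-17
Do: almanac.drift[n: 155]
See: 2303-06-21
Do: almanac.closeout[]
See: 2303-06-30
Do: almanac.drift[n: 3]
See: 2303-07-03
Do: almanac.drift[n: 284]
See: 2304-04-12
Do: almanac.drift[n: 178]
See: 2304-10-07
Do: almanac.markday[d: 2062-05-09]
See: 2062-05-09


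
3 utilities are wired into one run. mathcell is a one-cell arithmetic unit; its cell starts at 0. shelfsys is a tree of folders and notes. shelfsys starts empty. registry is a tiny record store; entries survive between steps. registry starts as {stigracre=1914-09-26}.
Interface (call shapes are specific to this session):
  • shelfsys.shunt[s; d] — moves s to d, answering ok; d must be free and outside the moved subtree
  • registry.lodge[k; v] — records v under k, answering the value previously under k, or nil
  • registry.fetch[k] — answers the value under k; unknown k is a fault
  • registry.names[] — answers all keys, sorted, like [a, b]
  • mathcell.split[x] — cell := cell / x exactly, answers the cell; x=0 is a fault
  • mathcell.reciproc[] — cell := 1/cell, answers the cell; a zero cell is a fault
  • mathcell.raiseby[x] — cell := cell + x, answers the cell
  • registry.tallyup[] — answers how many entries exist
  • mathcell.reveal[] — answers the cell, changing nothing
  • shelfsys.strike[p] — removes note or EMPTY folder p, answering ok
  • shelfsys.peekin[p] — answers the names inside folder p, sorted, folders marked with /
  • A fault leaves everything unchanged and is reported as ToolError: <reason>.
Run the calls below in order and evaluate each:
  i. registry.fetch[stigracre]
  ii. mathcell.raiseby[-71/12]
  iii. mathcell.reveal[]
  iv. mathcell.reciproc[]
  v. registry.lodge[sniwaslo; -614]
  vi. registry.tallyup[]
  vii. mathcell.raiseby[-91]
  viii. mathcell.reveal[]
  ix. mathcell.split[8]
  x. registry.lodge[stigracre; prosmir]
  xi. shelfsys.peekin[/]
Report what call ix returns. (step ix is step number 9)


Answer: -6473/568

Derivation:
[in] fetch k→stigracre
= 1914-09-26
[in] raiseby x→-71/12
= -71/12
[in] reveal
= -71/12
[in] reciproc
= -12/71
[in] lodge k→sniwaslo v→-614
= nil
[in] tallyup
= 2
[in] raiseby x→-91
= -6473/71
[in] reveal
= -6473/71
[in] split x→8
= -6473/568
[in] lodge k→stigracre v→prosmir
= 1914-09-26
[in] peekin p→/
= []


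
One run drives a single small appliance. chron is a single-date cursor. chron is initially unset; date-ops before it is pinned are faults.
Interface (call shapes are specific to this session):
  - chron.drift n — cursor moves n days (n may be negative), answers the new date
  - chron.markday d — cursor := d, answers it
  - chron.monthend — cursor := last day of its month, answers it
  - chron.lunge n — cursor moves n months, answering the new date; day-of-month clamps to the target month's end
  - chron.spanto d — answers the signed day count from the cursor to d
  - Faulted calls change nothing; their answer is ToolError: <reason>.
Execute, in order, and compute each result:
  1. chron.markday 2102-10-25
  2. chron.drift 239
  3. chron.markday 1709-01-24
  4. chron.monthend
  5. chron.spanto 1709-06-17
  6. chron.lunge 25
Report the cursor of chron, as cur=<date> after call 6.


Answer: cur=1711-02-28

Derivation:
Now I run chron.markday passing d='2102-10-25', and observe 2102-10-25.
Now I run chron.drift passing n='239', — result: 2103-06-21.
I invoke chron.markday passing d='1709-01-24', giving 1709-01-24.
Invoking chron.monthend(): 1709-01-31.
I try chron.spanto passing d='1709-06-17', and get 137.
I invoke chron.lunge passing n='25', giving 1711-02-28.


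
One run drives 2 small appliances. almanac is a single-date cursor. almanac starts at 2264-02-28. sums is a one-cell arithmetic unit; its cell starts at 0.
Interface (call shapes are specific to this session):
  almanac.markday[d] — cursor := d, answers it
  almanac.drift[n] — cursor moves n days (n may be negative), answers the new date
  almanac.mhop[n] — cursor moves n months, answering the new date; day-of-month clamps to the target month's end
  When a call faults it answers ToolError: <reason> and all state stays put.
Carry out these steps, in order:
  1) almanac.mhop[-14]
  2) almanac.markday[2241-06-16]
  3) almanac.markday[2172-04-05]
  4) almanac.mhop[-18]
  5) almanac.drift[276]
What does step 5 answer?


I try mhop passing n: -14, and see 2262-12-28.
Next I call markday passing d: 2241-06-16, and observe 2241-06-16.
I run markday passing d: 2172-04-05, yielding 2172-04-05.
Next I call mhop passing n: -18, and get 2170-10-05.
I invoke drift passing n: 276, giving 2171-07-08.

Answer: 2171-07-08


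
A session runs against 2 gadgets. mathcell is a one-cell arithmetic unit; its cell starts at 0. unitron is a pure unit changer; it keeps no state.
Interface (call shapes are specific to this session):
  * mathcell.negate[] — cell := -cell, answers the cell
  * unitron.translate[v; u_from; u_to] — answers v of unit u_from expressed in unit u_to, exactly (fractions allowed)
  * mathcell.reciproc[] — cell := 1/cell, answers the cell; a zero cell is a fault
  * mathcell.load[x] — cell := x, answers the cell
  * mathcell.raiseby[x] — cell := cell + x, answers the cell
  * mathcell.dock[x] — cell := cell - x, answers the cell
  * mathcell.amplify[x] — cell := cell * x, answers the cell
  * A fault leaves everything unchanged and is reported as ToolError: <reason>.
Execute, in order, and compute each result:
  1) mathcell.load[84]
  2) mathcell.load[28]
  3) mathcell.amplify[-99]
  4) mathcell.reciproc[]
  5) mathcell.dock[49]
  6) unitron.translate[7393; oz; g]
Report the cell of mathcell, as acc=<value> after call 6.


[in] mathcell.load x: 84
  84
[in] mathcell.load x: 28
  28
[in] mathcell.amplify x: -99
  -2772
[in] mathcell.reciproc
  -1/2772
[in] mathcell.dock x: 49
  -135829/2772
[in] unitron.translate v: 7393 u_from: oz u_to: g
  335340839141/1600000

Answer: acc=-135829/2772


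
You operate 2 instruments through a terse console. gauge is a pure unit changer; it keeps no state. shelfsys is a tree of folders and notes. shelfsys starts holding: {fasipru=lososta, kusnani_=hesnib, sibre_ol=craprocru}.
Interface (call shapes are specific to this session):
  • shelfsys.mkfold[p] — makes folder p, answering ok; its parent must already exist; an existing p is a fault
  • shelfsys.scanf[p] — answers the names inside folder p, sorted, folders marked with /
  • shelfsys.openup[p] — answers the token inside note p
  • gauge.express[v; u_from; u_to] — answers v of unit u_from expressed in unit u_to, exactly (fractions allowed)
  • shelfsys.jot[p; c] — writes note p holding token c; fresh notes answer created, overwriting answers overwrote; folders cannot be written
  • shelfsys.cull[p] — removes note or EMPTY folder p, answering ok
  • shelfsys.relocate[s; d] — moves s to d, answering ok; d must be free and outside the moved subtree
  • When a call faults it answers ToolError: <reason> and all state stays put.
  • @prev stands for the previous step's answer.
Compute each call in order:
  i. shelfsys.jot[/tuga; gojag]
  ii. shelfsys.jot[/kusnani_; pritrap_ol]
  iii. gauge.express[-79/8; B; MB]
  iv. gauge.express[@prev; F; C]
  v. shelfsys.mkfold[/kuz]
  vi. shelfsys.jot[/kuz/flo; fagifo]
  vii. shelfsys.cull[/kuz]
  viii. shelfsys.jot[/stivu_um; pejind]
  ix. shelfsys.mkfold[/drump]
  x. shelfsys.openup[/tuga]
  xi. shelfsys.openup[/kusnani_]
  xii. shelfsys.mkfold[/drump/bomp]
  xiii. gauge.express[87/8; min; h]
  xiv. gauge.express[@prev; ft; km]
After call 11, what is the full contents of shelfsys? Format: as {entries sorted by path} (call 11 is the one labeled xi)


Answer: {drump/, fasipru=lososta, kusnani_=pritrap_ol, kuz/, kuz/flo=fagifo, sibre_ol=craprocru, stivu_um=pejind, tuga=gojag}

Derivation:
I run shelfsys.jot on /tuga, gojag: created.
I run shelfsys.jot on /kusnani_, pritrap_ol, and get overwrote.
Invoking gauge.express on -79/8, B, MB, and observe -79/8000000.
Calling gauge.express on @prev, F, C: -256000079/14400000.
I try shelfsys.mkfold on /kuz, — result: ok.
I try shelfsys.jot on /kuz/flo, fagifo, and observe created.
Invoking shelfsys.cull on /kuz, and observe ToolError: not empty.
I invoke shelfsys.jot on /stivu_um, pejind, → created.
I invoke shelfsys.mkfold on /drump, which returns ok.
Then shelfsys.openup on /tuga, → gojag.
I call shelfsys.openup on /kusnani_, and observe pritrap_ol.
I call shelfsys.mkfold on /drump/bomp: ok.
I try gauge.express on 87/8, min, h, giving 29/160.
I use gauge.express on @prev, ft, km, giving 11049/200000000.


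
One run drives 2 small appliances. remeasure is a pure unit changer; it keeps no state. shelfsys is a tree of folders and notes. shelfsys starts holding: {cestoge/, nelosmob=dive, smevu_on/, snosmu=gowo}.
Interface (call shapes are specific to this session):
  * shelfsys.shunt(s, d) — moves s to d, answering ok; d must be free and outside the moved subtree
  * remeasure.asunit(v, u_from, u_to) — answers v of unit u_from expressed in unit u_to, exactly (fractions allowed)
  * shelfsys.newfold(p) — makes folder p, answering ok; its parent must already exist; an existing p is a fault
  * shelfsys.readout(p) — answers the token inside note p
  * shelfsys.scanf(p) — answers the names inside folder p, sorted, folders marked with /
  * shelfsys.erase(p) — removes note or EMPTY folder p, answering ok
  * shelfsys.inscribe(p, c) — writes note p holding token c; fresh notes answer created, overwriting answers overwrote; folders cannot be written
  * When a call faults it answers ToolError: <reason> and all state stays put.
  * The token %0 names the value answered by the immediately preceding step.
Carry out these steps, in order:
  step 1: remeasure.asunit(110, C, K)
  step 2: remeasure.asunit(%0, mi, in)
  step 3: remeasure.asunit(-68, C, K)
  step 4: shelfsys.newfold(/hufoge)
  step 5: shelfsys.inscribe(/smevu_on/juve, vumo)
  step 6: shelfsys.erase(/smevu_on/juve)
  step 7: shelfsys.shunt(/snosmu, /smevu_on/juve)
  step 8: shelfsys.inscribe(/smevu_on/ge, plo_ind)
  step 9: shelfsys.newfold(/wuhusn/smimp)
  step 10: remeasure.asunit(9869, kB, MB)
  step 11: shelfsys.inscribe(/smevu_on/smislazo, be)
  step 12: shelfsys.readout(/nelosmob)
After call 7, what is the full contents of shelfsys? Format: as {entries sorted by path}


Answer: {cestoge/, hufoge/, nelosmob=dive, smevu_on/, smevu_on/juve=gowo}

Derivation:
CALL asunit[v=110; u_from=C; u_to=K]
RET  7663/20
CALL asunit[v=%0; u_from=mi; u_to=in]
RET  24276384
CALL asunit[v=-68; u_from=C; u_to=K]
RET  4103/20
CALL newfold[p=/hufoge]
RET  ok
CALL inscribe[p=/smevu_on/juve; c=vumo]
RET  created
CALL erase[p=/smevu_on/juve]
RET  ok
CALL shunt[s=/snosmu; d=/smevu_on/juve]
RET  ok
CALL inscribe[p=/smevu_on/ge; c=plo_ind]
RET  created
CALL newfold[p=/wuhusn/smimp]
RET  ToolError: no parent
CALL asunit[v=9869; u_from=kB; u_to=MB]
RET  9869/1000
CALL inscribe[p=/smevu_on/smislazo; c=be]
RET  created
CALL readout[p=/nelosmob]
RET  dive
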